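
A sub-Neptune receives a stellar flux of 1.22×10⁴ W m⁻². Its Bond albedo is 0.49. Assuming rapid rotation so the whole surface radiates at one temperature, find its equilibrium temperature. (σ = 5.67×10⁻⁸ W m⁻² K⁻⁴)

Energy balance: absorbed = emitted ⇒ πR²·S(1−A) = 4πR²·σT_eq⁴, so T_eq⁴ = S(1−A)/(4σ).
T_eq = [1.22×10⁴ × 0.51 / (4 × 5.67×10⁻⁸)]^(1/4) = (2.74×10¹⁰)^(1/4) = 407 K.

T_eq ≈ 407 K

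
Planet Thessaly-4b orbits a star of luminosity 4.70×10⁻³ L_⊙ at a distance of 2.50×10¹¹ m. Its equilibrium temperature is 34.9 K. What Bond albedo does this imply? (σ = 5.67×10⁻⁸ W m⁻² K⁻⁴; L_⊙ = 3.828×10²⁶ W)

A ≈ 0.85

L = 4.70×10⁻³ × 3.828×10²⁶ = 1.80×10²⁴ W.
Flux: S = L/(4πd²) = 1.80×10²⁴/(4π×(2.50×10¹¹)²) = 2.29 W m⁻².
From T_eq⁴ = S(1−A)/(4σ): 1−A = 4σT_eq⁴/S.
1−A = 4 × 5.67×10⁻⁸ × (34.9)⁴ / 2.29 = 0.147.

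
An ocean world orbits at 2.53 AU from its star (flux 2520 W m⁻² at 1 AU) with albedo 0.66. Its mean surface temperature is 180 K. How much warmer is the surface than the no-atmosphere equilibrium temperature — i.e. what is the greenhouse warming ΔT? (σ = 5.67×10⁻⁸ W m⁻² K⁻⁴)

ΔT ≈ 24.1 K

S = 2520/2.53² = 393.7 W m⁻².
T_eq = [S(1−A)/(4σ)]^(1/4) = [393.7×0.34/(4×5.67×10⁻⁸)]^(1/4) = 155.9 K.
ΔT = T_surf − T_eq = 180 − 155.9.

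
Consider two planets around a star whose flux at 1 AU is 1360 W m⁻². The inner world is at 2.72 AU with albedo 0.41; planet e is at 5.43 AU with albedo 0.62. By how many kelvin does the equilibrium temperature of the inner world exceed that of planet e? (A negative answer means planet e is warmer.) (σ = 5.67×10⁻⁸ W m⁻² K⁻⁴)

T_eq = [S₀(1−A)/(4σd²)]^(1/4), so T ∝ (1−A)^(1/4) / √d.
T₁ = [1360×0.59/(4×5.67×10⁻⁸×2.72²)]^(1/4) = 147.88 K.
T₂ = [1360×0.38/(4×5.67×10⁻⁸×5.43²)]^(1/4) = 93.76 K.

ΔT ≈ 54.1 K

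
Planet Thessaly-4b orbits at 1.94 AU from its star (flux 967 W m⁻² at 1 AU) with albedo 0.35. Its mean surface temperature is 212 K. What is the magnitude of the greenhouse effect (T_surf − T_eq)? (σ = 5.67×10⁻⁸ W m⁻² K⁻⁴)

S = 967/1.94² = 256.9 W m⁻².
T_eq = [S(1−A)/(4σ)]^(1/4) = [256.9×0.65/(4×5.67×10⁻⁸)]^(1/4) = 164.7 K.
ΔT = T_surf − T_eq = 212 − 164.7.

ΔT ≈ 47.3 K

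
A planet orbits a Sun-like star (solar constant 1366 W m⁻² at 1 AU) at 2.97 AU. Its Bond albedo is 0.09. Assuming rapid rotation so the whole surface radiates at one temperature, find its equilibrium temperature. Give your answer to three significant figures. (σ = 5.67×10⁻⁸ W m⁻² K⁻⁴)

Flux at 2.97 AU: S = 1366/2.97² = 155 W m⁻².
Energy balance: absorbed = emitted ⇒ πR²·S(1−A) = 4πR²·σT_eq⁴, so T_eq⁴ = S(1−A)/(4σ).
T_eq = [155 × 0.91 / (4 × 5.67×10⁻⁸)]^(1/4) = (6.21×10⁸)^(1/4) = 158 K.

T_eq ≈ 158 K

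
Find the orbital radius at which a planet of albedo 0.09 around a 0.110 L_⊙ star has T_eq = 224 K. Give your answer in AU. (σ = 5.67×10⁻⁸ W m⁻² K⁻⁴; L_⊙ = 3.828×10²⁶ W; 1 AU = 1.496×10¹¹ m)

L = 0.110 × 3.828×10²⁶ = 4.21×10²⁵ W.
From T_eq⁴ = L(1−A)/(16πσd²): d = √[L(1−A)/(16πσT_eq⁴)].
d = √[4.21×10²⁵ × 0.91 / (16π × 5.67×10⁻⁸ × (224)⁴)] = 7.31×10¹⁰ m = 0.488 AU.

d ≈ 0.488 AU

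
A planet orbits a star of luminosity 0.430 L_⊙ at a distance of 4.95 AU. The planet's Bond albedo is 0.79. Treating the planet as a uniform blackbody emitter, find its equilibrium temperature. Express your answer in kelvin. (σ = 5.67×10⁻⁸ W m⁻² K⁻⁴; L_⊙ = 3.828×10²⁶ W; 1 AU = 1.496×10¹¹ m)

d = 4.95 AU = 7.41×10¹¹ m.
L = 0.430 × 3.828×10²⁶ = 1.65×10²⁶ W.
Flux: S = L/(4πd²) = 1.65×10²⁶/(4π×(7.41×10¹¹)²) = 23.9 W m⁻².
Energy balance: absorbed = emitted ⇒ πR²·S(1−A) = 4πR²·σT_eq⁴, so T_eq⁴ = S(1−A)/(4σ).
T_eq = [23.9 × 0.21 / (4 × 5.67×10⁻⁸)]^(1/4) = (2.21×10⁷)^(1/4) = 68.6 K.

T_eq ≈ 68.6 K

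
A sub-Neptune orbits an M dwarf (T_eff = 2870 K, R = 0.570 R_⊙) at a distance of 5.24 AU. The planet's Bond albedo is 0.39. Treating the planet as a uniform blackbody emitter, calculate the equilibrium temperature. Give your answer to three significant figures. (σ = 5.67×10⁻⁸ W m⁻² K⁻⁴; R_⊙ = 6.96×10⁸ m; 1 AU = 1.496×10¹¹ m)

T_eq ≈ 40.3 K

R_⋆ = 0.570 × 6.96×10⁸ = 3.97×10⁸ m.
d = 5.24 AU = 7.84×10¹¹ m.
L = 4πR_⋆²σT_⋆⁴ = 4π(3.97×10⁸)² × 5.67×10⁻⁸ × (2870)⁴ = 7.61×10²⁴ W.
S = L/(4πd²) = 0.985 W m⁻².
Energy balance: absorbed = emitted ⇒ πR²·S(1−A) = 4πR²·σT_eq⁴, so T_eq⁴ = S(1−A)/(4σ).
T_eq = [0.985 × 0.61 / (4 × 5.67×10⁻⁸)]^(1/4) = (2.65×10⁶)^(1/4) = 40.3 K.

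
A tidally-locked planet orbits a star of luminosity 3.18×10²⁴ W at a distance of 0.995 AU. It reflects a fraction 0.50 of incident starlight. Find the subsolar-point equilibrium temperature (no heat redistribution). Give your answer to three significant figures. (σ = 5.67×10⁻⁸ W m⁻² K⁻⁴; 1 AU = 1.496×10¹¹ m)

d = 0.995 AU = 1.49×10¹¹ m.
Flux: S = L/(4πd²) = 3.18×10²⁴/(4π×(1.49×10¹¹)²) = 11.4 W m⁻².
At the subsolar point the surface absorbs S(1−A) and emits σT⁴ per unit area — no factor of 4, since only the local patch is in balance.
T = [11.4 × 0.50 / 5.67×10⁻⁸]^(1/4) = (1.01×10⁸)^(1/4) = 100 K.

T_ss ≈ 100 K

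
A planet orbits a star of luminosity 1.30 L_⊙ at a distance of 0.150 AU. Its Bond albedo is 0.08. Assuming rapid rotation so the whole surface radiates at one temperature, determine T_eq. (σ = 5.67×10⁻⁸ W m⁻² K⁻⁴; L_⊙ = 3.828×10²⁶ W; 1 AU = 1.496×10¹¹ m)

T_eq ≈ 752 K

d = 0.150 AU = 2.24×10¹⁰ m.
L = 1.30 × 3.828×10²⁶ = 4.98×10²⁶ W.
Flux: S = L/(4πd²) = 4.98×10²⁶/(4π×(2.24×10¹⁰)²) = 7.86×10⁴ W m⁻².
Energy balance: absorbed = emitted ⇒ πR²·S(1−A) = 4πR²·σT_eq⁴, so T_eq⁴ = S(1−A)/(4σ).
T_eq = [7.86×10⁴ × 0.92 / (4 × 5.67×10⁻⁸)]^(1/4) = (3.19×10¹¹)^(1/4) = 752 K.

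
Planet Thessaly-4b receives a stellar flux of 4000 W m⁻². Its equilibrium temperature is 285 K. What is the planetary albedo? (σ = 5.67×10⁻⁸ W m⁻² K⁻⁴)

From T_eq⁴ = S(1−A)/(4σ): 1−A = 4σT_eq⁴/S.
1−A = 4 × 5.67×10⁻⁸ × (285)⁴ / 4000 = 0.374.

A ≈ 0.63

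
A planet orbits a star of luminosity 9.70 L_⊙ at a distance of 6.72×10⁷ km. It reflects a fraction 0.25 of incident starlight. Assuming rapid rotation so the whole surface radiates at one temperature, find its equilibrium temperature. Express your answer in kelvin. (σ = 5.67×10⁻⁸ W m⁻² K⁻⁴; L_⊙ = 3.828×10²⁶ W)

d = 6.72×10⁷ km = 6.72×10¹⁰ m.
L = 9.70 × 3.828×10²⁶ = 3.71×10²⁷ W.
Flux: S = L/(4πd²) = 3.71×10²⁷/(4π×(6.72×10¹⁰)²) = 6.54×10⁴ W m⁻².
Energy balance: absorbed = emitted ⇒ πR²·S(1−A) = 4πR²·σT_eq⁴, so T_eq⁴ = S(1−A)/(4σ).
T_eq = [6.54×10⁴ × 0.75 / (4 × 5.67×10⁻⁸)]^(1/4) = (2.16×10¹¹)^(1/4) = 682 K.

T_eq ≈ 682 K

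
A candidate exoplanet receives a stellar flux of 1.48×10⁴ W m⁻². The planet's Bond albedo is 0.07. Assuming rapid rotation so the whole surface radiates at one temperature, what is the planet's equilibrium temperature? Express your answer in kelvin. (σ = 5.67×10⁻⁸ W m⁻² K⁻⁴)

Energy balance: absorbed = emitted ⇒ πR²·S(1−A) = 4πR²·σT_eq⁴, so T_eq⁴ = S(1−A)/(4σ).
T_eq = [1.48×10⁴ × 0.93 / (4 × 5.67×10⁻⁸)]^(1/4) = (6.07×10¹⁰)^(1/4) = 496 K.

T_eq ≈ 496 K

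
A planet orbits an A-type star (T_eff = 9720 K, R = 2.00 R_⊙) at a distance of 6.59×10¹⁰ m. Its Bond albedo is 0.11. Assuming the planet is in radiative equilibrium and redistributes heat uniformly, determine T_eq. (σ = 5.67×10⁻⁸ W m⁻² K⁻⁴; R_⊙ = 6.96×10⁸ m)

R_⋆ = 2.00 × 6.96×10⁸ = 1.39×10⁹ m.
L = 4πR_⋆²σT_⋆⁴ = 4π(1.39×10⁹)² × 5.67×10⁻⁸ × (9720)⁴ = 1.23×10²⁸ W.
S = L/(4πd²) = 2.26×10⁵ W m⁻².
Energy balance: absorbed = emitted ⇒ πR²·S(1−A) = 4πR²·σT_eq⁴, so T_eq⁴ = S(1−A)/(4σ).
T_eq = [2.26×10⁵ × 0.89 / (4 × 5.67×10⁻⁸)]^(1/4) = (8.86×10¹¹)^(1/4) = 970 K.

T_eq ≈ 970 K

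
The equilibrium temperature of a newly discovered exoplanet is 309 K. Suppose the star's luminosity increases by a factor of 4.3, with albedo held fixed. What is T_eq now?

T_eq ≈ 445 K

T_eq ∝ L^(1/4) · d^(−1/2).
T′ = 309 × 4.3^(1/4) = 445 K.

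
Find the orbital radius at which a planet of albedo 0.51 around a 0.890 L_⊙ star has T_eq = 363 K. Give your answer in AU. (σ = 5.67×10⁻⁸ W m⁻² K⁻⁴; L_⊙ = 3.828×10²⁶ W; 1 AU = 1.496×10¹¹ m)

L = 0.890 × 3.828×10²⁶ = 3.41×10²⁶ W.
From T_eq⁴ = L(1−A)/(16πσd²): d = √[L(1−A)/(16πσT_eq⁴)].
d = √[3.41×10²⁶ × 0.49 / (16π × 5.67×10⁻⁸ × (363)⁴)] = 5.81×10¹⁰ m = 0.388 AU.

d ≈ 0.388 AU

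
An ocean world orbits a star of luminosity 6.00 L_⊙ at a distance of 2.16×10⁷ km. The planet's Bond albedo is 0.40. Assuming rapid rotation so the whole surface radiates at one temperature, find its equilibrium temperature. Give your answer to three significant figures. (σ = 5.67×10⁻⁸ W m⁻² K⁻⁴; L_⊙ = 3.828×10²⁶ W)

T_eq ≈ 1010 K

d = 2.16×10⁷ km = 2.16×10¹⁰ m.
L = 6.00 × 3.828×10²⁶ = 2.30×10²⁷ W.
Flux: S = L/(4πd²) = 2.30×10²⁷/(4π×(2.16×10¹⁰)²) = 3.92×10⁵ W m⁻².
Energy balance: absorbed = emitted ⇒ πR²·S(1−A) = 4πR²·σT_eq⁴, so T_eq⁴ = S(1−A)/(4σ).
T_eq = [3.92×10⁵ × 0.60 / (4 × 5.67×10⁻⁸)]^(1/4) = (1.04×10¹²)^(1/4) = 1010 K.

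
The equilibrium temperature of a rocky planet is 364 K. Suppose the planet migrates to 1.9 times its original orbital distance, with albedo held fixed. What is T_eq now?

T_eq ∝ L^(1/4) · d^(−1/2).
T′ = 364 / 1.9^(1/2) = 264 K.

T_eq ≈ 264 K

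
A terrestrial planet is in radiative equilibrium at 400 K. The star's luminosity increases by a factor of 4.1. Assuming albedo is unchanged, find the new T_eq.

T_eq ≈ 569 K

T_eq ∝ L^(1/4) · d^(−1/2).
T′ = 400 × 4.1^(1/4) = 569 K.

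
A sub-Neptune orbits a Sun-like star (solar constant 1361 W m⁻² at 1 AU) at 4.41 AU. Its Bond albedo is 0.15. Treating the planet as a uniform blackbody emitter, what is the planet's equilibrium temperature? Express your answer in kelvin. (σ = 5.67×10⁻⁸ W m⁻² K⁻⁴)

T_eq ≈ 127 K

Flux at 4.41 AU: S = 1361/4.41² = 70.0 W m⁻².
Energy balance: absorbed = emitted ⇒ πR²·S(1−A) = 4πR²·σT_eq⁴, so T_eq⁴ = S(1−A)/(4σ).
T_eq = [70.0 × 0.85 / (4 × 5.67×10⁻⁸)]^(1/4) = (2.62×10⁸)^(1/4) = 127 K.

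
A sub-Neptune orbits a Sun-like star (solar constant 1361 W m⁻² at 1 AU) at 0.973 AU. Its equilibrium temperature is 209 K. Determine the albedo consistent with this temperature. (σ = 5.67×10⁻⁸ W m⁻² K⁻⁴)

A ≈ 0.70

Flux at 0.973 AU: S = 1361/0.973² = 1440 W m⁻².
From T_eq⁴ = S(1−A)/(4σ): 1−A = 4σT_eq⁴/S.
1−A = 4 × 5.67×10⁻⁸ × (209)⁴ / 1440 = 0.301.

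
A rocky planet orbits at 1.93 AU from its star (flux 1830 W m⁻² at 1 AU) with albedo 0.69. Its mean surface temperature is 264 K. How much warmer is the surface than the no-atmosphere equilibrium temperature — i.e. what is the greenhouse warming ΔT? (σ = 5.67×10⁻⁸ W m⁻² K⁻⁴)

ΔT ≈ 103.0 K

S = 1830/1.93² = 491.3 W m⁻².
T_eq = [S(1−A)/(4σ)]^(1/4) = [491.3×0.31/(4×5.67×10⁻⁸)]^(1/4) = 161.0 K.
ΔT = T_surf − T_eq = 264 − 161.0.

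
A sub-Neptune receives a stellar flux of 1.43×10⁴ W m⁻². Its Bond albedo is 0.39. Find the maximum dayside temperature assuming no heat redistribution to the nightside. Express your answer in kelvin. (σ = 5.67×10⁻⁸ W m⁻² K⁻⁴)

T_ss ≈ 626 K

With no redistribution each surface element balances locally: S(1−A) = σT⁴.
T = [1.43×10⁴ × 0.61 / 5.67×10⁻⁸]^(1/4) = (1.54×10¹¹)^(1/4) = 626 K.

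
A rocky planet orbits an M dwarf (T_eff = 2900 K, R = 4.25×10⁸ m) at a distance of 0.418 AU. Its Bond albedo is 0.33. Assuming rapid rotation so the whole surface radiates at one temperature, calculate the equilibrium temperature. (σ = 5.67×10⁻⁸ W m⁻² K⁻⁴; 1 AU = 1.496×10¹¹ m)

T_eq ≈ 153 K

d = 0.418 AU = 6.25×10¹⁰ m.
L = 4πR_⋆²σT_⋆⁴ = 4π(4.25×10⁸)² × 5.67×10⁻⁸ × (2900)⁴ = 9.10×10²⁴ W.
S = L/(4πd²) = 185 W m⁻².
Energy balance: absorbed = emitted ⇒ πR²·S(1−A) = 4πR²·σT_eq⁴, so T_eq⁴ = S(1−A)/(4σ).
T_eq = [185 × 0.67 / (4 × 5.67×10⁻⁸)]^(1/4) = (5.47×10⁸)^(1/4) = 153 K.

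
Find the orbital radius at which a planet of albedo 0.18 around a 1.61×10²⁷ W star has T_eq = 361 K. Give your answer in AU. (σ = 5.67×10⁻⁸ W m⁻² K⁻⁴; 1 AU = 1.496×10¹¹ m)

From T_eq⁴ = L(1−A)/(16πσd²): d = √[L(1−A)/(16πσT_eq⁴)].
d = √[1.61×10²⁷ × 0.82 / (16π × 5.67×10⁻⁸ × (361)⁴)] = 1.65×10¹¹ m = 1.10 AU.

d ≈ 1.10 AU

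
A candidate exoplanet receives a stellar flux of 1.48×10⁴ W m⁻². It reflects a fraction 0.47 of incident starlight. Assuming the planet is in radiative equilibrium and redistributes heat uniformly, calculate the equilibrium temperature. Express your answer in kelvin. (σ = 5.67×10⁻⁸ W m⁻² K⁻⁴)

Energy balance: absorbed = emitted ⇒ πR²·S(1−A) = 4πR²·σT_eq⁴, so T_eq⁴ = S(1−A)/(4σ).
T_eq = [1.48×10⁴ × 0.53 / (4 × 5.67×10⁻⁸)]^(1/4) = (3.46×10¹⁰)^(1/4) = 431 K.

T_eq ≈ 431 K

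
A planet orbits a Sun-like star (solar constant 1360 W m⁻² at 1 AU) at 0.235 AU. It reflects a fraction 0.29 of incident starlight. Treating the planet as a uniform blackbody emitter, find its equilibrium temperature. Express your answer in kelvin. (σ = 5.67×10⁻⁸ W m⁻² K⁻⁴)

T_eq ≈ 527 K

Flux at 0.235 AU: S = 1360/0.235² = 2.46×10⁴ W m⁻².
Energy balance: absorbed = emitted ⇒ πR²·S(1−A) = 4πR²·σT_eq⁴, so T_eq⁴ = S(1−A)/(4σ).
T_eq = [2.46×10⁴ × 0.71 / (4 × 5.67×10⁻⁸)]^(1/4) = (7.71×10¹⁰)^(1/4) = 527 K.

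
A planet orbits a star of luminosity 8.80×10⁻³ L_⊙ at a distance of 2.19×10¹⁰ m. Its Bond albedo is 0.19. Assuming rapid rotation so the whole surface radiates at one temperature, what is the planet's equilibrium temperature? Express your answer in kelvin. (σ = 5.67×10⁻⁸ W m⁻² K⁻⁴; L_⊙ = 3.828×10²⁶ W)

T_eq ≈ 211 K

L = 8.80×10⁻³ × 3.828×10²⁶ = 3.37×10²⁴ W.
Flux: S = L/(4πd²) = 3.37×10²⁴/(4π×(2.19×10¹⁰)²) = 559 W m⁻².
Energy balance: absorbed = emitted ⇒ πR²·S(1−A) = 4πR²·σT_eq⁴, so T_eq⁴ = S(1−A)/(4σ).
T_eq = [559 × 0.81 / (4 × 5.67×10⁻⁸)]^(1/4) = (2.00×10⁹)^(1/4) = 211 K.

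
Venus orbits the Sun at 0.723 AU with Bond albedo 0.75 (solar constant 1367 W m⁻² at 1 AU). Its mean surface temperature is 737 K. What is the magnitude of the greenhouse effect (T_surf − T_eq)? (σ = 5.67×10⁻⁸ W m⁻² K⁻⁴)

S = 1367/0.723² = 2615 W m⁻².
T_eq = [S(1−A)/(4σ)]^(1/4) = [2615×0.25/(4×5.67×10⁻⁸)]^(1/4) = 231.7 K.
ΔT = T_surf − T_eq = 737 − 231.7.

ΔT ≈ 505.3 K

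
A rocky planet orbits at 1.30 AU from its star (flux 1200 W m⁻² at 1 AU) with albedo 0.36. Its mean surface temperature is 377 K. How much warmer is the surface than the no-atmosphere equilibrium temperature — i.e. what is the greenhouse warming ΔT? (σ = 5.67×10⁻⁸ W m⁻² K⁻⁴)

ΔT ≈ 165.4 K

S = 1200/1.30² = 710.1 W m⁻².
T_eq = [S(1−A)/(4σ)]^(1/4) = [710.1×0.64/(4×5.67×10⁻⁸)]^(1/4) = 211.6 K.
ΔT = T_surf − T_eq = 377 − 211.6.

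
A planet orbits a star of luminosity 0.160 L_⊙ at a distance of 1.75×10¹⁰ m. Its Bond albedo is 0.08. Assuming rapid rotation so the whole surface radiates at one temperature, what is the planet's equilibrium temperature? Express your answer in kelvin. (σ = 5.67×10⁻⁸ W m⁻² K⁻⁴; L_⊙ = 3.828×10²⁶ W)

T_eq ≈ 504 K

L = 0.160 × 3.828×10²⁶ = 6.12×10²⁵ W.
Flux: S = L/(4πd²) = 6.12×10²⁵/(4π×(1.75×10¹⁰)²) = 1.59×10⁴ W m⁻².
Energy balance: absorbed = emitted ⇒ πR²·S(1−A) = 4πR²·σT_eq⁴, so T_eq⁴ = S(1−A)/(4σ).
T_eq = [1.59×10⁴ × 0.92 / (4 × 5.67×10⁻⁸)]^(1/4) = (6.46×10¹⁰)^(1/4) = 504 K.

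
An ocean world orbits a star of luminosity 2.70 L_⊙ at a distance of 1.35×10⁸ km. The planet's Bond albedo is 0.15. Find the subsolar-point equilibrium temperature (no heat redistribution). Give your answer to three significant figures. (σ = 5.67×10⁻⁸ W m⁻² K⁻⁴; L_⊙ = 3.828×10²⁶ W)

d = 1.35×10⁸ km = 1.35×10¹¹ m.
L = 2.70 × 3.828×10²⁶ = 1.03×10²⁷ W.
Flux: S = L/(4πd²) = 1.03×10²⁷/(4π×(1.35×10¹¹)²) = 4510 W m⁻².
At the subsolar point the surface absorbs S(1−A) and emits σT⁴ per unit area — no factor of 4, since only the local patch is in balance.
T = [4510 × 0.85 / 5.67×10⁻⁸]^(1/4) = (6.77×10¹⁰)^(1/4) = 510 K.

T_ss ≈ 510 K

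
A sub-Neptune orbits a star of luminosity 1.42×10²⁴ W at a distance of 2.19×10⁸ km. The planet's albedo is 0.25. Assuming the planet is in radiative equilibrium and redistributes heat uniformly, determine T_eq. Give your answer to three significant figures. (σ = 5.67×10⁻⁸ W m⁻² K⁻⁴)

T_eq ≈ 52.8 K

d = 2.19×10⁸ km = 2.19×10¹¹ m.
Flux: S = L/(4πd²) = 1.42×10²⁴/(4π×(2.19×10¹¹)²) = 2.36 W m⁻².
Energy balance: absorbed = emitted ⇒ πR²·S(1−A) = 4πR²·σT_eq⁴, so T_eq⁴ = S(1−A)/(4σ).
T_eq = [2.36 × 0.75 / (4 × 5.67×10⁻⁸)]^(1/4) = (7.79×10⁶)^(1/4) = 52.8 K.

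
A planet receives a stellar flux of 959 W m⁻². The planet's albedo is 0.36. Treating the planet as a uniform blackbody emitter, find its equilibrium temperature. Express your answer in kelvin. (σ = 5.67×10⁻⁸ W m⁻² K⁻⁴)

Energy balance: absorbed = emitted ⇒ πR²·S(1−A) = 4πR²·σT_eq⁴, so T_eq⁴ = S(1−A)/(4σ).
T_eq = [959 × 0.64 / (4 × 5.67×10⁻⁸)]^(1/4) = (2.71×10⁹)^(1/4) = 228 K.

T_eq ≈ 228 K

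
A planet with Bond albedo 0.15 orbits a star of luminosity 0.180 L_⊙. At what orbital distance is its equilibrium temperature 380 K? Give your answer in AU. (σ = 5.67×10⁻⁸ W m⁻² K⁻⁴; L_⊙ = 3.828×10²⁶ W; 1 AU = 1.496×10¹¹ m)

L = 0.180 × 3.828×10²⁶ = 6.89×10²⁵ W.
From T_eq⁴ = L(1−A)/(16πσd²): d = √[L(1−A)/(16πσT_eq⁴)].
d = √[6.89×10²⁵ × 0.85 / (16π × 5.67×10⁻⁸ × (380)⁴)] = 3.14×10¹⁰ m = 0.210 AU.

d ≈ 0.210 AU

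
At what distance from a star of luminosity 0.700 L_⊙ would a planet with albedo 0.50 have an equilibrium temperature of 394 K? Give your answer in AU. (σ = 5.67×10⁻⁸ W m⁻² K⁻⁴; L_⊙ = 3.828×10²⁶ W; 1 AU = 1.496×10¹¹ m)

L = 0.700 × 3.828×10²⁶ = 2.68×10²⁶ W.
From T_eq⁴ = L(1−A)/(16πσd²): d = √[L(1−A)/(16πσT_eq⁴)].
d = √[2.68×10²⁶ × 0.50 / (16π × 5.67×10⁻⁸ × (394)⁴)] = 4.42×10¹⁰ m = 0.295 AU.

d ≈ 0.295 AU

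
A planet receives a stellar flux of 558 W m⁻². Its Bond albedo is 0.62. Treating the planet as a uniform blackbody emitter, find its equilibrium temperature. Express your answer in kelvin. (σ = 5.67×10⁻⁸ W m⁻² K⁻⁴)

Energy balance: absorbed = emitted ⇒ πR²·S(1−A) = 4πR²·σT_eq⁴, so T_eq⁴ = S(1−A)/(4σ).
T_eq = [558 × 0.38 / (4 × 5.67×10⁻⁸)]^(1/4) = (9.35×10⁸)^(1/4) = 175 K.

T_eq ≈ 175 K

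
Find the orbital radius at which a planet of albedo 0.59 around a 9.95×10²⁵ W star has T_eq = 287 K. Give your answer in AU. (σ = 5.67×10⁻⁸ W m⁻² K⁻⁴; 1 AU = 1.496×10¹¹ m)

From T_eq⁴ = L(1−A)/(16πσd²): d = √[L(1−A)/(16πσT_eq⁴)].
d = √[9.95×10²⁵ × 0.41 / (16π × 5.67×10⁻⁸ × (287)⁴)] = 4.59×10¹⁰ m = 0.307 AU.

d ≈ 0.307 AU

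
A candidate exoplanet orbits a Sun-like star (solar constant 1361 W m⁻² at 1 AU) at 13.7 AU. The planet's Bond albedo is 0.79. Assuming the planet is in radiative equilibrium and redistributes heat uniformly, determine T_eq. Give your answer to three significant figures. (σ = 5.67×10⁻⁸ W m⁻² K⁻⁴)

Flux at 13.7 AU: S = 1361/13.7² = 7.25 W m⁻².
Energy balance: absorbed = emitted ⇒ πR²·S(1−A) = 4πR²·σT_eq⁴, so T_eq⁴ = S(1−A)/(4σ).
T_eq = [7.25 × 0.21 / (4 × 5.67×10⁻⁸)]^(1/4) = (6.71×10⁶)^(1/4) = 50.9 K.

T_eq ≈ 50.9 K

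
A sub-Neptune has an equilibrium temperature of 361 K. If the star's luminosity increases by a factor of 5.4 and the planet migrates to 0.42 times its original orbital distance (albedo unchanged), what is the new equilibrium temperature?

T_eq ≈ 849 K

T_eq ∝ L^(1/4) · d^(−1/2).
T′ = 361 × 5.4^(1/4) / 0.42^(1/2) = 849 K.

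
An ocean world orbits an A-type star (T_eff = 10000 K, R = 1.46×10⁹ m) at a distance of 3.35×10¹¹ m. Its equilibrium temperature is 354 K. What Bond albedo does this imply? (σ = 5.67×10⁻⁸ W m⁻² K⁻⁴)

A ≈ 0.67

L = 4πR_⋆²σT_⋆⁴ = 4π(1.46×10⁹)² × 5.67×10⁻⁸ × (10000)⁴ = 1.52×10²⁸ W.
S = L/(4πd²) = 1.08×10⁴ W m⁻².
From T_eq⁴ = S(1−A)/(4σ): 1−A = 4σT_eq⁴/S.
1−A = 4 × 5.67×10⁻⁸ × (354)⁴ / 1.08×10⁴ = 0.331.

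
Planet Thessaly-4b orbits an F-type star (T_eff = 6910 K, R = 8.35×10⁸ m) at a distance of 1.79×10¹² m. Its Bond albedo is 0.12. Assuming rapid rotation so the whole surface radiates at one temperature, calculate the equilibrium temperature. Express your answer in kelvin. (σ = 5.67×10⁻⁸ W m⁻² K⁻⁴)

L = 4πR_⋆²σT_⋆⁴ = 4π(8.35×10⁸)² × 5.67×10⁻⁸ × (6910)⁴ = 1.13×10²⁷ W.
S = L/(4πd²) = 28.1 W m⁻².
Energy balance: absorbed = emitted ⇒ πR²·S(1−A) = 4πR²·σT_eq⁴, so T_eq⁴ = S(1−A)/(4σ).
T_eq = [28.1 × 0.88 / (4 × 5.67×10⁻⁸)]^(1/4) = (1.09×10⁸)^(1/4) = 102 K.

T_eq ≈ 102 K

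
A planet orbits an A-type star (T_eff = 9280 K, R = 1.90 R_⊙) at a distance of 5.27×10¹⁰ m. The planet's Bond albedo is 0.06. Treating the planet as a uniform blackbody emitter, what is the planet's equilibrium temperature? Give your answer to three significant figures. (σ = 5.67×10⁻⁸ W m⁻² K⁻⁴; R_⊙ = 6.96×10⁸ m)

T_eq ≈ 1020 K

R_⋆ = 1.90 × 6.96×10⁸ = 1.32×10⁹ m.
L = 4πR_⋆²σT_⋆⁴ = 4π(1.32×10⁹)² × 5.67×10⁻⁸ × (9280)⁴ = 9.24×10²⁷ W.
S = L/(4πd²) = 2.65×10⁵ W m⁻².
Energy balance: absorbed = emitted ⇒ πR²·S(1−A) = 4πR²·σT_eq⁴, so T_eq⁴ = S(1−A)/(4σ).
T_eq = [2.65×10⁵ × 0.94 / (4 × 5.67×10⁻⁸)]^(1/4) = (1.10×10¹²)^(1/4) = 1020 K.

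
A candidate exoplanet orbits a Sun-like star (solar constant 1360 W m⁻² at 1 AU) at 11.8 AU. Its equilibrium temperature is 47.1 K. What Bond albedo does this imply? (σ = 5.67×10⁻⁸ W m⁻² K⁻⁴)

Flux at 11.8 AU: S = 1360/11.8² = 9.77 W m⁻².
From T_eq⁴ = S(1−A)/(4σ): 1−A = 4σT_eq⁴/S.
1−A = 4 × 5.67×10⁻⁸ × (47.1)⁴ / 9.77 = 0.114.

A ≈ 0.89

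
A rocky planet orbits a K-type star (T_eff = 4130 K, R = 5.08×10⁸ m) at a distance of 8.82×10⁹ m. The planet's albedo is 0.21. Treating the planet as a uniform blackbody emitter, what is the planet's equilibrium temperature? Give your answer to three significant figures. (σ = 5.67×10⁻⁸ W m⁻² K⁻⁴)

T_eq ≈ 661 K

L = 4πR_⋆²σT_⋆⁴ = 4π(5.08×10⁸)² × 5.67×10⁻⁸ × (4130)⁴ = 5.35×10²⁵ W.
S = L/(4πd²) = 5.47×10⁴ W m⁻².
Energy balance: absorbed = emitted ⇒ πR²·S(1−A) = 4πR²·σT_eq⁴, so T_eq⁴ = S(1−A)/(4σ).
T_eq = [5.47×10⁴ × 0.79 / (4 × 5.67×10⁻⁸)]^(1/4) = (1.91×10¹¹)^(1/4) = 661 K.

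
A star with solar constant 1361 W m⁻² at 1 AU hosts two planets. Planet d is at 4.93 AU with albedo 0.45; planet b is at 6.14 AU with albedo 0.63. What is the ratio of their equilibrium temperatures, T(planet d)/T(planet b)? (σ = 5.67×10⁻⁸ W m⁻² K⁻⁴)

T_eq = [S₀(1−A)/(4σd²)]^(1/4), so T ∝ (1−A)^(1/4) / √d.
T₁ = [1361×0.55/(4×5.67×10⁻⁸×4.93²)]^(1/4) = 107.95 K.
T₂ = [1361×0.37/(4×5.67×10⁻⁸×6.14²)]^(1/4) = 87.60 K.

T₁/T₂ ≈ 1.232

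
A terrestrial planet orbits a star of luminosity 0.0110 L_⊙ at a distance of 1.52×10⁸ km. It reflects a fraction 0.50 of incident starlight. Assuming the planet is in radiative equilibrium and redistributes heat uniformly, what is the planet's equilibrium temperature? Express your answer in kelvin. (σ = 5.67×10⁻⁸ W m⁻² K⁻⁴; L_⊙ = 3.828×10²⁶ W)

d = 1.52×10⁸ km = 1.52×10¹¹ m.
L = 0.0110 × 3.828×10²⁶ = 4.21×10²⁴ W.
Flux: S = L/(4πd²) = 4.21×10²⁴/(4π×(1.52×10¹¹)²) = 14.5 W m⁻².
Energy balance: absorbed = emitted ⇒ πR²·S(1−A) = 4πR²·σT_eq⁴, so T_eq⁴ = S(1−A)/(4σ).
T_eq = [14.5 × 0.50 / (4 × 5.67×10⁻⁸)]^(1/4) = (3.20×10⁷)^(1/4) = 75.2 K.

T_eq ≈ 75.2 K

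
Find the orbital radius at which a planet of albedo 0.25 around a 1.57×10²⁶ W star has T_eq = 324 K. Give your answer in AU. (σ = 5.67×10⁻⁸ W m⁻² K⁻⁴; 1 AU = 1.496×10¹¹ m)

d ≈ 0.409 AU

From T_eq⁴ = L(1−A)/(16πσd²): d = √[L(1−A)/(16πσT_eq⁴)].
d = √[1.57×10²⁶ × 0.75 / (16π × 5.67×10⁻⁸ × (324)⁴)] = 6.12×10¹⁰ m = 0.409 AU.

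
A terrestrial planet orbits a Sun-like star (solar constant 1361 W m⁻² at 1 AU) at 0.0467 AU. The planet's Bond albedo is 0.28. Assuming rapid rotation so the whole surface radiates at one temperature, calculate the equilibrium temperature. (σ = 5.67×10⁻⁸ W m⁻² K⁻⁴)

T_eq ≈ 1190 K

Flux at 0.0467 AU: S = 1361/0.0467² = 6.24×10⁵ W m⁻².
Energy balance: absorbed = emitted ⇒ πR²·S(1−A) = 4πR²·σT_eq⁴, so T_eq⁴ = S(1−A)/(4σ).
T_eq = [6.24×10⁵ × 0.72 / (4 × 5.67×10⁻⁸)]^(1/4) = (1.98×10¹²)^(1/4) = 1190 K.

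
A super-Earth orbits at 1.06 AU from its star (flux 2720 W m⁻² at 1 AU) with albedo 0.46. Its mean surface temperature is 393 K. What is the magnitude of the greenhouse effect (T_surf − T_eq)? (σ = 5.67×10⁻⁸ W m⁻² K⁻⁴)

S = 2720/1.06² = 2421 W m⁻².
T_eq = [S(1−A)/(4σ)]^(1/4) = [2421×0.54/(4×5.67×10⁻⁸)]^(1/4) = 275.5 K.
ΔT = T_surf − T_eq = 393 − 275.5.

ΔT ≈ 117.5 K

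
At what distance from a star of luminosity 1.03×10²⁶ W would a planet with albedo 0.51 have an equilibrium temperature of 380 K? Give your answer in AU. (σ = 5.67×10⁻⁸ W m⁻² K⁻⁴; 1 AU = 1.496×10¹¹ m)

d ≈ 0.195 AU

From T_eq⁴ = L(1−A)/(16πσd²): d = √[L(1−A)/(16πσT_eq⁴)].
d = √[1.03×10²⁶ × 0.49 / (16π × 5.67×10⁻⁸ × (380)⁴)] = 2.91×10¹⁰ m = 0.195 AU.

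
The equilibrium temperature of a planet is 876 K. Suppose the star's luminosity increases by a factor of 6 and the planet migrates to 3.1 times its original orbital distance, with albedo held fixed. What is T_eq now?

T_eq ∝ L^(1/4) · d^(−1/2).
T′ = 876 × 6^(1/4) / 3.1^(1/2) = 779 K.

T_eq ≈ 779 K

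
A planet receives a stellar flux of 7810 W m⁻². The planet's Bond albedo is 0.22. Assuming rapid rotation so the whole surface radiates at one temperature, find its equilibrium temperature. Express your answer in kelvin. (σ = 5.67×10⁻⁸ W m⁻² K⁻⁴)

Energy balance: absorbed = emitted ⇒ πR²·S(1−A) = 4πR²·σT_eq⁴, so T_eq⁴ = S(1−A)/(4σ).
T_eq = [7810 × 0.78 / (4 × 5.67×10⁻⁸)]^(1/4) = (2.69×10¹⁰)^(1/4) = 405 K.

T_eq ≈ 405 K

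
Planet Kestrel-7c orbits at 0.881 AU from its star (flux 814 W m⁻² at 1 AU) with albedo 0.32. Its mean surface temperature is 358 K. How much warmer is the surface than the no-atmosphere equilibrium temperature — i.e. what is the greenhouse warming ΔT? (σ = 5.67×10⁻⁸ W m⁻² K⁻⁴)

ΔT ≈ 121.2 K

S = 814/0.881² = 1049 W m⁻².
T_eq = [S(1−A)/(4σ)]^(1/4) = [1049×0.68/(4×5.67×10⁻⁸)]^(1/4) = 236.8 K.
ΔT = T_surf − T_eq = 358 − 236.8.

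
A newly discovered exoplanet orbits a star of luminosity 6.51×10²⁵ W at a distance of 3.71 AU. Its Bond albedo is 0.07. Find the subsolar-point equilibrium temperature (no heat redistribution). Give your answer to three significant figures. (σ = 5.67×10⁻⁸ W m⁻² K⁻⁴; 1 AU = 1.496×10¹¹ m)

d = 3.71 AU = 5.55×10¹¹ m.
Flux: S = L/(4πd²) = 6.51×10²⁵/(4π×(5.55×10¹¹)²) = 16.8 W m⁻².
At the subsolar point the surface absorbs S(1−A) and emits σT⁴ per unit area — no factor of 4, since only the local patch is in balance.
T = [16.8 × 0.93 / 5.67×10⁻⁸]^(1/4) = (2.76×10⁸)^(1/4) = 129 K.

T_ss ≈ 129 K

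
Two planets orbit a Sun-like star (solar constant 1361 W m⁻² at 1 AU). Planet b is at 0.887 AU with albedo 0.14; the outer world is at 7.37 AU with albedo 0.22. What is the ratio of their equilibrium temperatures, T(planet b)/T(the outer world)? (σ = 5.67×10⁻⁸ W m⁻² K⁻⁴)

T_eq = [S₀(1−A)/(4σd²)]^(1/4), so T ∝ (1−A)^(1/4) / √d.
T₁ = [1361×0.86/(4×5.67×10⁻⁸×0.887²)]^(1/4) = 284.59 K.
T₂ = [1361×0.78/(4×5.67×10⁻⁸×7.37²)]^(1/4) = 96.35 K.

T₁/T₂ ≈ 2.954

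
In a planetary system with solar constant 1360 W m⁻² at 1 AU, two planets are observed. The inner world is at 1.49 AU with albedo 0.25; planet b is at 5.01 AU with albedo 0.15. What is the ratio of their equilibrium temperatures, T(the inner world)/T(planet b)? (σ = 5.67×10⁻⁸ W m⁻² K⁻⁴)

T_eq = [S₀(1−A)/(4σd²)]^(1/4), so T ∝ (1−A)^(1/4) / √d.
T₁ = [1360×0.75/(4×5.67×10⁻⁸×1.49²)]^(1/4) = 212.15 K.
T₂ = [1360×0.85/(4×5.67×10⁻⁸×5.01²)]^(1/4) = 119.37 K.

T₁/T₂ ≈ 1.777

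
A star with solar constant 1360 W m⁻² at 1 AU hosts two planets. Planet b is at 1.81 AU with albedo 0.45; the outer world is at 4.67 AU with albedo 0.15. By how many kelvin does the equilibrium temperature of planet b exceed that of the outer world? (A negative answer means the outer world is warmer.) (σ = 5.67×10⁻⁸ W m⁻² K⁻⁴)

ΔT ≈ 54.5 K

T_eq = [S₀(1−A)/(4σd²)]^(1/4), so T ∝ (1−A)^(1/4) / √d.
T₁ = [1360×0.55/(4×5.67×10⁻⁸×1.81²)]^(1/4) = 178.13 K.
T₂ = [1360×0.85/(4×5.67×10⁻⁸×4.67²)]^(1/4) = 123.64 K.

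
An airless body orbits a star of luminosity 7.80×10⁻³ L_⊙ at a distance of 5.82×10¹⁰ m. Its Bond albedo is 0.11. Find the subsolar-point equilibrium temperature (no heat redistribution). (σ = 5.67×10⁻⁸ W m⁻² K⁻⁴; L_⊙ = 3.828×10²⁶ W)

T_ss ≈ 182 K

L = 7.80×10⁻³ × 3.828×10²⁶ = 2.99×10²⁴ W.
Flux: S = L/(4πd²) = 2.99×10²⁴/(4π×(5.82×10¹⁰)²) = 70.1 W m⁻².
At the subsolar point the surface absorbs S(1−A) and emits σT⁴ per unit area — no factor of 4, since only the local patch is in balance.
T = [70.1 × 0.89 / 5.67×10⁻⁸]^(1/4) = (1.10×10⁹)^(1/4) = 182 K.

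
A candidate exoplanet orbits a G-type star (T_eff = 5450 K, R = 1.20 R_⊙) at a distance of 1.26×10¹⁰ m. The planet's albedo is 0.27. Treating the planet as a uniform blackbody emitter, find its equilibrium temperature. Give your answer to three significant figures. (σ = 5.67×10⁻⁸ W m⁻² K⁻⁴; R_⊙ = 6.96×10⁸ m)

R_⋆ = 1.20 × 6.96×10⁸ = 8.35×10⁸ m.
L = 4πR_⋆²σT_⋆⁴ = 4π(8.35×10⁸)² × 5.67×10⁻⁸ × (5450)⁴ = 4.38×10²⁶ W.
S = L/(4πd²) = 2.20×10⁵ W m⁻².
Energy balance: absorbed = emitted ⇒ πR²·S(1−A) = 4πR²·σT_eq⁴, so T_eq⁴ = S(1−A)/(4σ).
T_eq = [2.20×10⁵ × 0.73 / (4 × 5.67×10⁻⁸)]^(1/4) = (7.07×10¹¹)^(1/4) = 917 K.

T_eq ≈ 917 K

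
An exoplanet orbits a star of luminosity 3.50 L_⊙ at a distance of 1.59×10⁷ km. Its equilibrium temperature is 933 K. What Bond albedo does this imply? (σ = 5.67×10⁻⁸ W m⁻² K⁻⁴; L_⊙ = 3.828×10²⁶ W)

A ≈ 0.59

d = 1.59×10⁷ km = 1.59×10¹⁰ m.
L = 3.50 × 3.828×10²⁶ = 1.34×10²⁷ W.
Flux: S = L/(4πd²) = 1.34×10²⁷/(4π×(1.59×10¹⁰)²) = 4.22×10⁵ W m⁻².
From T_eq⁴ = S(1−A)/(4σ): 1−A = 4σT_eq⁴/S.
1−A = 4 × 5.67×10⁻⁸ × (933)⁴ / 4.22×10⁵ = 0.408.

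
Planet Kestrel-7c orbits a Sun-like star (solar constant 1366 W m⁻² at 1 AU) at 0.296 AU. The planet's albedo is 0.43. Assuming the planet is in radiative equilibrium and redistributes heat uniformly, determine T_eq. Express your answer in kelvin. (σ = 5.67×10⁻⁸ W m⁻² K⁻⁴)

T_eq ≈ 445 K

Flux at 0.296 AU: S = 1366/0.296² = 1.56×10⁴ W m⁻².
Energy balance: absorbed = emitted ⇒ πR²·S(1−A) = 4πR²·σT_eq⁴, so T_eq⁴ = S(1−A)/(4σ).
T_eq = [1.56×10⁴ × 0.57 / (4 × 5.67×10⁻⁸)]^(1/4) = (3.92×10¹⁰)^(1/4) = 445 K.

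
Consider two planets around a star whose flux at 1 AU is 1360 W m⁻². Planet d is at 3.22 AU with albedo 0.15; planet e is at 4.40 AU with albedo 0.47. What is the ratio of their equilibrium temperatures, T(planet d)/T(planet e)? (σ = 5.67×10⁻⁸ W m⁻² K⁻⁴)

T_eq = [S₀(1−A)/(4σd²)]^(1/4), so T ∝ (1−A)^(1/4) / √d.
T₁ = [1360×0.85/(4×5.67×10⁻⁸×3.22²)]^(1/4) = 148.90 K.
T₂ = [1360×0.53/(4×5.67×10⁻⁸×4.40²)]^(1/4) = 113.19 K.

T₁/T₂ ≈ 1.315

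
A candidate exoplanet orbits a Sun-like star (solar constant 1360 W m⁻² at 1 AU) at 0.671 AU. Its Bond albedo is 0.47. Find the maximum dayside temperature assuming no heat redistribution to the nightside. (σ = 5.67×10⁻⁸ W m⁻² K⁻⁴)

Flux at 0.671 AU: S = 1360/0.671² = 3020 W m⁻².
With no redistribution each surface element balances locally: S(1−A) = σT⁴.
T = [3020 × 0.53 / 5.67×10⁻⁸]^(1/4) = (2.82×10¹⁰)^(1/4) = 410 K.

T_ss ≈ 410 K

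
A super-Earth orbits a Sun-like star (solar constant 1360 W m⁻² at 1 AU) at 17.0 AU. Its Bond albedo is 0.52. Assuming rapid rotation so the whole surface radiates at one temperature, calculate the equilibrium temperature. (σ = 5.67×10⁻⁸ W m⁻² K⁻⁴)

T_eq ≈ 56.2 K

Flux at 17.0 AU: S = 1360/17.0² = 4.71 W m⁻².
Energy balance: absorbed = emitted ⇒ πR²·S(1−A) = 4πR²·σT_eq⁴, so T_eq⁴ = S(1−A)/(4σ).
T_eq = [4.71 × 0.48 / (4 × 5.67×10⁻⁸)]^(1/4) = (9.96×10⁶)^(1/4) = 56.2 K.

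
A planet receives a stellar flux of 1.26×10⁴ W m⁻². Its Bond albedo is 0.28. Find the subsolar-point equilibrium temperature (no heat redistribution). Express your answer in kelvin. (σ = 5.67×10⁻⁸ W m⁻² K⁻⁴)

At the subsolar point the surface absorbs S(1−A) and emits σT⁴ per unit area — no factor of 4, since only the local patch is in balance.
T = [1.26×10⁴ × 0.72 / 5.67×10⁻⁸]^(1/4) = (1.60×10¹¹)^(1/4) = 632 K.

T_ss ≈ 632 K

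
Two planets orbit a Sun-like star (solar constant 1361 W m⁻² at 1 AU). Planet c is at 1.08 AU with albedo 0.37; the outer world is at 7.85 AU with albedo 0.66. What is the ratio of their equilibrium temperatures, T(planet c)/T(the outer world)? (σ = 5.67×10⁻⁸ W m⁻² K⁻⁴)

T₁/T₂ ≈ 3.145

T_eq = [S₀(1−A)/(4σd²)]^(1/4), so T ∝ (1−A)^(1/4) / √d.
T₁ = [1361×0.63/(4×5.67×10⁻⁸×1.08²)]^(1/4) = 238.60 K.
T₂ = [1361×0.34/(4×5.67×10⁻⁸×7.85²)]^(1/4) = 75.86 K.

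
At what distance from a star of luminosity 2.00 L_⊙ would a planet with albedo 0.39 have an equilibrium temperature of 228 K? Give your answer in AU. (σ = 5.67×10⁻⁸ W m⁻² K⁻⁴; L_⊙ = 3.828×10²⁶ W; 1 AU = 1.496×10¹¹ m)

d ≈ 1.65 AU

L = 2.00 × 3.828×10²⁶ = 7.66×10²⁶ W.
From T_eq⁴ = L(1−A)/(16πσd²): d = √[L(1−A)/(16πσT_eq⁴)].
d = √[7.66×10²⁶ × 0.61 / (16π × 5.67×10⁻⁸ × (228)⁴)] = 2.46×10¹¹ m = 1.65 AU.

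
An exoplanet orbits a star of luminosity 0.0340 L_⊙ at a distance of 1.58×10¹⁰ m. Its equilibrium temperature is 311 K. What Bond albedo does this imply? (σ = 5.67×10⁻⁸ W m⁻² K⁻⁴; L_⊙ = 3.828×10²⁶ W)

A ≈ 0.49

L = 0.0340 × 3.828×10²⁶ = 1.30×10²⁵ W.
Flux: S = L/(4πd²) = 1.30×10²⁵/(4π×(1.58×10¹⁰)²) = 4150 W m⁻².
From T_eq⁴ = S(1−A)/(4σ): 1−A = 4σT_eq⁴/S.
1−A = 4 × 5.67×10⁻⁸ × (311)⁴ / 4150 = 0.511.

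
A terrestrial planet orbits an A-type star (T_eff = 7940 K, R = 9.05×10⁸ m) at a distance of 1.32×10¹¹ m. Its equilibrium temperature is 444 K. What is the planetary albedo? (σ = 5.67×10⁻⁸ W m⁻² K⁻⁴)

L = 4πR_⋆²σT_⋆⁴ = 4π(9.05×10⁸)² × 5.67×10⁻⁸ × (7940)⁴ = 2.32×10²⁷ W.
S = L/(4πd²) = 1.06×10⁴ W m⁻².
From T_eq⁴ = S(1−A)/(4σ): 1−A = 4σT_eq⁴/S.
1−A = 4 × 5.67×10⁻⁸ × (444)⁴ / 1.06×10⁴ = 0.832.

A ≈ 0.17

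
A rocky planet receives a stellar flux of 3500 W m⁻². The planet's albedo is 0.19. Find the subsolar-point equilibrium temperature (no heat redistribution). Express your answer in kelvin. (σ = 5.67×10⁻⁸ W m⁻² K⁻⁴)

At the subsolar point the surface absorbs S(1−A) and emits σT⁴ per unit area — no factor of 4, since only the local patch is in balance.
T = [3500 × 0.81 / 5.67×10⁻⁸]^(1/4) = (5.00×10¹⁰)^(1/4) = 473 K.

T_ss ≈ 473 K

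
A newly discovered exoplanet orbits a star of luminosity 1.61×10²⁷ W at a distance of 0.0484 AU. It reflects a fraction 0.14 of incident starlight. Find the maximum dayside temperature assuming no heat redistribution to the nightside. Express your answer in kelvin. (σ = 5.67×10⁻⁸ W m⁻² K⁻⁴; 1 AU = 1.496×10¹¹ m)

d = 0.0484 AU = 7.24×10⁹ m.
Flux: S = L/(4πd²) = 1.61×10²⁷/(4π×(7.24×10⁹)²) = 2.44×10⁶ W m⁻².
With no redistribution each surface element balances locally: S(1−A) = σT⁴.
T = [2.44×10⁶ × 0.86 / 5.67×10⁻⁸]^(1/4) = (3.71×10¹³)^(1/4) = 2470 K.

T_ss ≈ 2470 K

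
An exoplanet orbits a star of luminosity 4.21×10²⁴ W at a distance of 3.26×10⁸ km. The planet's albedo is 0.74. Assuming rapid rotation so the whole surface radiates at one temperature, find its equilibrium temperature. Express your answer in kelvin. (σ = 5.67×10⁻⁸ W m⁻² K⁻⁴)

T_eq ≈ 43.6 K

d = 3.26×10⁸ km = 3.26×10¹¹ m.
Flux: S = L/(4πd²) = 4.21×10²⁴/(4π×(3.26×10¹¹)²) = 3.15 W m⁻².
Energy balance: absorbed = emitted ⇒ πR²·S(1−A) = 4πR²·σT_eq⁴, so T_eq⁴ = S(1−A)/(4σ).
T_eq = [3.15 × 0.26 / (4 × 5.67×10⁻⁸)]^(1/4) = (3.61×10⁶)^(1/4) = 43.6 K.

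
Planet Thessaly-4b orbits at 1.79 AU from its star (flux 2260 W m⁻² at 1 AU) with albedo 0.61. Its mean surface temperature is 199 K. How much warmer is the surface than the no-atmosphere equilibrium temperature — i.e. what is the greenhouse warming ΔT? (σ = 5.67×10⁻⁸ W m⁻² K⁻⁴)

S = 2260/1.79² = 705.3 W m⁻².
T_eq = [S(1−A)/(4σ)]^(1/4) = [705.3×0.39/(4×5.67×10⁻⁸)]^(1/4) = 186.6 K.
ΔT = T_surf − T_eq = 199 − 186.6.

ΔT ≈ 12.4 K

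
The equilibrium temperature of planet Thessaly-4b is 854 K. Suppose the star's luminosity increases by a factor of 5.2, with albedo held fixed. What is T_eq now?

T_eq ∝ L^(1/4) · d^(−1/2).
T′ = 854 × 5.2^(1/4) = 1290 K.

T_eq ≈ 1290 K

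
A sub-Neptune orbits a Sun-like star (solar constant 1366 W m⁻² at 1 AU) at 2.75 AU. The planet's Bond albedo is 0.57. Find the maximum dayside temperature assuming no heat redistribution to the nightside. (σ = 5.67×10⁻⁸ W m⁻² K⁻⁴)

Flux at 2.75 AU: S = 1366/2.75² = 181 W m⁻².
With no redistribution each surface element balances locally: S(1−A) = σT⁴.
T = [181 × 0.43 / 5.67×10⁻⁸]^(1/4) = (1.37×10⁹)^(1/4) = 192 K.

T_ss ≈ 192 K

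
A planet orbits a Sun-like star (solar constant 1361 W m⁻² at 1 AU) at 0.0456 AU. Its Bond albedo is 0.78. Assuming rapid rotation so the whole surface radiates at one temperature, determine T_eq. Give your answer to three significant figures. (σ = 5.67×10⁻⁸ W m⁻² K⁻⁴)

Flux at 0.0456 AU: S = 1361/0.0456² = 6.55×10⁵ W m⁻².
Energy balance: absorbed = emitted ⇒ πR²·S(1−A) = 4πR²·σT_eq⁴, so T_eq⁴ = S(1−A)/(4σ).
T_eq = [6.55×10⁵ × 0.22 / (4 × 5.67×10⁻⁸)]^(1/4) = (6.35×10¹¹)^(1/4) = 893 K.

T_eq ≈ 893 K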